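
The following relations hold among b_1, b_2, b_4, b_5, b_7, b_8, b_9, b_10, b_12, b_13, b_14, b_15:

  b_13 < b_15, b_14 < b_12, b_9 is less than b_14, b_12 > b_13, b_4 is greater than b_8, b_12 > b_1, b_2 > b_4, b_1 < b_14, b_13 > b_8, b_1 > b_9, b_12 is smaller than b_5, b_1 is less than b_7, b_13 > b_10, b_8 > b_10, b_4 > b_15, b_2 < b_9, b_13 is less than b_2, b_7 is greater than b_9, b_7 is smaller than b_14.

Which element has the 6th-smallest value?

Chaining the given pairs: b_10 < b_8 < b_13 < b_15 < b_4 < b_2 < b_9 < b_1 < b_7 < b_14 < b_12 < b_5.
Counting 6 from the smallest end gives b_2.

b_2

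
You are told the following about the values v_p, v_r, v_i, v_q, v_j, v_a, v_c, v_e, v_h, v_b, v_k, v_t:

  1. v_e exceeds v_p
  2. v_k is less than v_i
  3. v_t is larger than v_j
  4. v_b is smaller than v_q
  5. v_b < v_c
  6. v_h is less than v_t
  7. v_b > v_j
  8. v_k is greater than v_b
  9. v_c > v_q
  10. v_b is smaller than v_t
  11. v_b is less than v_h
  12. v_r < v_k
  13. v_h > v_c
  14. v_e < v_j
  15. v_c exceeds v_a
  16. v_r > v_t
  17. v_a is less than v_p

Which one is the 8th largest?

The consecutive relations fix a unique order: v_a < v_p < v_e < v_j < v_b < v_q < v_c < v_h < v_t < v_r < v_k < v_i.
Counting 8 from the largest end gives v_b.

v_b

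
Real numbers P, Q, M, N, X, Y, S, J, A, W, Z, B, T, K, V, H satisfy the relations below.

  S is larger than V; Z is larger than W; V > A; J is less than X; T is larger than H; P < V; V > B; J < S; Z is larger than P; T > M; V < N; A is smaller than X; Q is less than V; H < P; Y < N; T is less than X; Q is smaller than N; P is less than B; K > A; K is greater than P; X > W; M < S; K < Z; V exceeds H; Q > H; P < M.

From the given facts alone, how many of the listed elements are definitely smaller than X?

From X the given relations immediately reach A, W, J, T.
From those, H, M — 6 in total.
From those, P — 7 in total.
No other element is forced below X by the given relations, so the count is 7.

7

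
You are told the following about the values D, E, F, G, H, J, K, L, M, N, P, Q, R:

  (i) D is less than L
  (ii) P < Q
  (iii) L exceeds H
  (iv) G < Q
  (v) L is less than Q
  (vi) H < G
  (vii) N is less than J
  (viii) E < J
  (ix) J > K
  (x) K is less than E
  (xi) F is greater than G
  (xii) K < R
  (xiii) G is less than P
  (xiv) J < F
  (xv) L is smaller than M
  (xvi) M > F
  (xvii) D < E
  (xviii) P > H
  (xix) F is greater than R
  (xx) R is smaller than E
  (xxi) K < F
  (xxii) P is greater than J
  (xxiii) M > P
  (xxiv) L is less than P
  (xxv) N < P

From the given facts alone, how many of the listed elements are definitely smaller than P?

From P the given relations immediately reach H, N, L, J, G.
From those, D, K, E — 8 in total.
From those, R — 9 in total.
No other element is forced below P by the given relations, so the count is 9.

9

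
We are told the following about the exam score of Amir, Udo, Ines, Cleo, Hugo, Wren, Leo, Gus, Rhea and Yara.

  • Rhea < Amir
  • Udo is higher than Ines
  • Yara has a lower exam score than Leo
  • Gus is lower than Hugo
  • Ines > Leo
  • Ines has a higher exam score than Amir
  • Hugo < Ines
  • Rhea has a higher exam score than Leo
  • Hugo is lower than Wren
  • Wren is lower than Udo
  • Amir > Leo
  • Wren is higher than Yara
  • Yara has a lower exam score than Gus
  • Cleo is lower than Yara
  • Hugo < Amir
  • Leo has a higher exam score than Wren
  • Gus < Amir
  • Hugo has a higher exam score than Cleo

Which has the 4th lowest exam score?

Hugo

The consecutive relations fix a unique order: Cleo < Yara < Gus < Hugo < Wren < Leo < Rhea < Amir < Ines < Udo.
Counting 4 from the smallest end gives Hugo.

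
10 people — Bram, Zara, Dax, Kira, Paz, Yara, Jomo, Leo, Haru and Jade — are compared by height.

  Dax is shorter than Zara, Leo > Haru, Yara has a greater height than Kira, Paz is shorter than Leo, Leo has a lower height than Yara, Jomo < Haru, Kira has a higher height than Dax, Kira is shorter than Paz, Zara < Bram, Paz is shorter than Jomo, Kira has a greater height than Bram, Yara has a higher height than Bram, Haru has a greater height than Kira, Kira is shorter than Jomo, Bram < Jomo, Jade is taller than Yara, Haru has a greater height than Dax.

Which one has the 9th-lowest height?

Piecing the relations together gives one ordering: Dax < Zara < Bram < Kira < Paz < Jomo < Haru < Leo < Yara < Jade.
Counting 9 from the smallest end gives Yara.

Yara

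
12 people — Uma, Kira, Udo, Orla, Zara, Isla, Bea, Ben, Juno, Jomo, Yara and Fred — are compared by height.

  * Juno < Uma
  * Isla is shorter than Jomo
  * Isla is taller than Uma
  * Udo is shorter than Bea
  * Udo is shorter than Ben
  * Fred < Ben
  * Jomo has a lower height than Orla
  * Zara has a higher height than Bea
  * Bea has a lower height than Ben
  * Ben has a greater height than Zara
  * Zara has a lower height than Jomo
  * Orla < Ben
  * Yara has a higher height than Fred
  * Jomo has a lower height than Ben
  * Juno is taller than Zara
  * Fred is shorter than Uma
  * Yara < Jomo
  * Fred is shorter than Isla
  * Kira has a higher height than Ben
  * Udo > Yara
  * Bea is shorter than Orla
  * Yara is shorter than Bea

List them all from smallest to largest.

Fred < Yara < Udo < Bea < Zara < Juno < Uma < Isla < Jomo < Orla < Ben < Kira

Nothing is placed below Fred, so it is least; from there Fred < Yara; Yara < Udo; Udo < Bea; Bea < Zara; Zara < Juno; Juno < Uma; Uma < Isla; Isla < Jomo; Jomo < Orla; Orla < Ben; Ben < Kira, each given directly.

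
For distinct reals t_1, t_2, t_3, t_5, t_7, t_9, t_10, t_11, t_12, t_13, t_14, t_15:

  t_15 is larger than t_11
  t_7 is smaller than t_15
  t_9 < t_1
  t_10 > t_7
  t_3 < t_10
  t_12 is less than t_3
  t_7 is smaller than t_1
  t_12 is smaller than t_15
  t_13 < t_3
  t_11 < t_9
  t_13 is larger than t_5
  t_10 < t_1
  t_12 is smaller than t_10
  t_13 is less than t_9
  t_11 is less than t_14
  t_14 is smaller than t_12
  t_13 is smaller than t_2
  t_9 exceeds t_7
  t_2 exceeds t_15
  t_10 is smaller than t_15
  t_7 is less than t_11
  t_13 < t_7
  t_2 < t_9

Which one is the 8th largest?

Chaining the given pairs: t_5 < t_13 < t_7 < t_11 < t_14 < t_12 < t_3 < t_10 < t_15 < t_2 < t_9 < t_1.
The 8th largest is t_14.

t_14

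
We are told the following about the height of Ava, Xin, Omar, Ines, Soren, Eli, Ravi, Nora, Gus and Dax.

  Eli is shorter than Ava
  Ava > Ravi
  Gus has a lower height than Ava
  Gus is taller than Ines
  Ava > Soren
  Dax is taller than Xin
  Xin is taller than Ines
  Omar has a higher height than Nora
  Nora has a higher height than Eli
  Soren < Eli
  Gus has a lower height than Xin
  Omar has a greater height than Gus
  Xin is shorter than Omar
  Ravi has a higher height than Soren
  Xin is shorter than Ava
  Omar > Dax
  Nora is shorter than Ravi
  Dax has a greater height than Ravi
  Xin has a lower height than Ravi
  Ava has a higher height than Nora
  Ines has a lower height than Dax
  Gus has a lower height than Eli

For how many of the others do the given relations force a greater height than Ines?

8

From Ines the given relations immediately reach Gus, Xin, Dax.
From those, Eli, Ravi, Ava, Omar — 7 in total.
From those, Nora — 8 in total.
No other element is forced above Ines by the given relations, so the count is 8.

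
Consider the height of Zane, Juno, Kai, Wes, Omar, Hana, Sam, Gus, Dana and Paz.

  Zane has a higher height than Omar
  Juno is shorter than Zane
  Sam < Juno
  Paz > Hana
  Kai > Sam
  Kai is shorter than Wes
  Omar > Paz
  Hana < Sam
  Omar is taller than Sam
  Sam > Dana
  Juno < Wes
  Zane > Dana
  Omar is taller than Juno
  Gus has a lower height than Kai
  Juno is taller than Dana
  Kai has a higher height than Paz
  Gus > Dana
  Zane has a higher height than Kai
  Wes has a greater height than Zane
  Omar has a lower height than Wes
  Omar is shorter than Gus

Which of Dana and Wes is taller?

The relevant relations are Dana < Sam; Sam < Juno; Juno < Omar; Omar < Gus; Gus < Kai; Kai < Zane; Zane < Wes.
Chaining these gives Dana < Sam < Juno < Omar < Gus < Kai < Zane < Wes.
So Dana < Wes; Wes is the taller of the two.

Wes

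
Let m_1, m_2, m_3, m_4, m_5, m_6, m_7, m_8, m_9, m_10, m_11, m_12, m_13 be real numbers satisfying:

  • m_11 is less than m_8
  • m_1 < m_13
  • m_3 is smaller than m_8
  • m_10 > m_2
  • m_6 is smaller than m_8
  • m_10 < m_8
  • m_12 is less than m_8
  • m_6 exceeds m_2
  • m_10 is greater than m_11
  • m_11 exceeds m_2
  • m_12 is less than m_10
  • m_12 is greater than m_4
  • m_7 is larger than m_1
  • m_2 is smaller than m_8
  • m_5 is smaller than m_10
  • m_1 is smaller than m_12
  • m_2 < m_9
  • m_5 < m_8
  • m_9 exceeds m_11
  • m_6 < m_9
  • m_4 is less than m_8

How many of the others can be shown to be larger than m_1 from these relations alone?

Directly above m_1: m_12, m_13, m_7.
One step further: m_10, m_8 (5 so far).
No other element is forced above m_1 by the given relations, so the count is 5.

5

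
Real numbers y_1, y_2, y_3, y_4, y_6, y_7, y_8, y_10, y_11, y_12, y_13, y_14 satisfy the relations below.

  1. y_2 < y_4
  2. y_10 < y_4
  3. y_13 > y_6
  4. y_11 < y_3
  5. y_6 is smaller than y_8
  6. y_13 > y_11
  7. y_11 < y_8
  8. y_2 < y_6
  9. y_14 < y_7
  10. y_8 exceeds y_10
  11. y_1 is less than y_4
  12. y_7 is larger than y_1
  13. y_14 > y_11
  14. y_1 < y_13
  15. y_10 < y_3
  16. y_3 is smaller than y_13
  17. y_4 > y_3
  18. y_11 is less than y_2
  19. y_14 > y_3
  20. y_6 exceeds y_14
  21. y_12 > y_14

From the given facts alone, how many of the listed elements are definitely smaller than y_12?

The elements the relations force below y_12 are y_11, y_10, y_3, y_14 — no chain reaches any other.
That is 4.

4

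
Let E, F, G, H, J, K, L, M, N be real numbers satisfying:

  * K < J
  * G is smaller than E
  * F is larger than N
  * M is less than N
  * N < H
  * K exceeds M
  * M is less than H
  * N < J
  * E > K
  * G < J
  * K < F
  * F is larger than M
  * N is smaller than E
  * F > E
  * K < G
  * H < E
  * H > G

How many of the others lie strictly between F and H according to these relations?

1

The relations place H below F. An element lies strictly between them when it is forced above H and also forced below F.
Above H: {E}. Below F: {M, K, N, G, E}.
Intersection: {E} — 1.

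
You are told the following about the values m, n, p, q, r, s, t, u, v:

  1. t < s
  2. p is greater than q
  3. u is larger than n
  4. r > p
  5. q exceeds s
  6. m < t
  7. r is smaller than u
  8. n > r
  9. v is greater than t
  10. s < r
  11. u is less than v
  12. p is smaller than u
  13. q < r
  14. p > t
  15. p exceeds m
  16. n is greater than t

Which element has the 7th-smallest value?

Chaining the given pairs: m < t < s < q < p < r < n < u < v.
The 7th smallest is n.

n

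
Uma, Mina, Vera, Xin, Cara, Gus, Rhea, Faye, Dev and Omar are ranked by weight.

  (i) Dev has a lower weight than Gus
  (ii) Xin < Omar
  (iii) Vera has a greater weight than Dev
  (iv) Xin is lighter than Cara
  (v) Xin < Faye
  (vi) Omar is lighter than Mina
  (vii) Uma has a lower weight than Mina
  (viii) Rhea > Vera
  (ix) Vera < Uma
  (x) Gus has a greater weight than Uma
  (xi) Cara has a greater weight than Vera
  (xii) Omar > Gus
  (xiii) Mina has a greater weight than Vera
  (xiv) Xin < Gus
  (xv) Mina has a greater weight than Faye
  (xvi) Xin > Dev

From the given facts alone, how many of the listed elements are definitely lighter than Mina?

7

From Mina the given relations immediately reach Vera, Faye, Uma, Omar.
From those, Dev, Xin, Gus — 7 in total.
No other element is forced below Mina by the given relations, so the count is 7.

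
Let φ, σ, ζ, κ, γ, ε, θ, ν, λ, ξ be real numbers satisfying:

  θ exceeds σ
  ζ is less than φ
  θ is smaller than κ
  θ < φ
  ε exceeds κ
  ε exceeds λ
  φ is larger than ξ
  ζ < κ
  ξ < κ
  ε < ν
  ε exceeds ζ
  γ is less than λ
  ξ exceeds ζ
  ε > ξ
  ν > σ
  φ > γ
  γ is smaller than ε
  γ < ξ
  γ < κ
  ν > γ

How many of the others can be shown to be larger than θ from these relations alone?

4

Directly above θ: φ, κ.
One step further: ε (3 so far).
One step further: ν (4 so far).
Nothing else is reachable above θ; 4 in all.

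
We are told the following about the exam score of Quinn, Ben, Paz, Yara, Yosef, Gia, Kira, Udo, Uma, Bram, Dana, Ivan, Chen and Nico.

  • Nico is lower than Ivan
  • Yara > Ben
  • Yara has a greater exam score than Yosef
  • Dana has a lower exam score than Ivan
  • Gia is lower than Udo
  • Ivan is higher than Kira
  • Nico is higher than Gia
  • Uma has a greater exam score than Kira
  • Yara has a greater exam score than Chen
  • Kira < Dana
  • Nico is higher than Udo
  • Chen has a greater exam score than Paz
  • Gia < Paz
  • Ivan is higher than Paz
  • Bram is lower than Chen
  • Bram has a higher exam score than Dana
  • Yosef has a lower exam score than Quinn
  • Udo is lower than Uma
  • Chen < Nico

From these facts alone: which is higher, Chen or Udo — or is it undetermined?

Following every chain through Chen: above Chen we get Nico, Yara, Ivan; below Chen we get Gia, Kira, Dana, Bram, Paz.
Udo is not reached, and no chain runs the other way from Udo to Chen.
So the given relations leave the order of Chen and Udo undetermined.

undetermined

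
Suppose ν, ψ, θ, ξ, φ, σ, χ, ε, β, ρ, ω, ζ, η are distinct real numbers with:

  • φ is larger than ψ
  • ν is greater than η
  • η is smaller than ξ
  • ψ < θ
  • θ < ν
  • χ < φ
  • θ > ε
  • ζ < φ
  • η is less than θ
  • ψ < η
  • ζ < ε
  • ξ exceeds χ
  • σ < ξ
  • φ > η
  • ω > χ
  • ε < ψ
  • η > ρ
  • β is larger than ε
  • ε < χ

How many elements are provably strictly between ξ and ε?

The relations place ε below ξ. An element lies strictly between them when it is forced above ε and also forced below ξ.
Above ε: {ψ, η, χ, φ, β, θ, ω, ν}. Below ξ: {ζ, ρ, ψ, η, σ, χ}.
Intersection: {ψ, η, χ} — 3.

3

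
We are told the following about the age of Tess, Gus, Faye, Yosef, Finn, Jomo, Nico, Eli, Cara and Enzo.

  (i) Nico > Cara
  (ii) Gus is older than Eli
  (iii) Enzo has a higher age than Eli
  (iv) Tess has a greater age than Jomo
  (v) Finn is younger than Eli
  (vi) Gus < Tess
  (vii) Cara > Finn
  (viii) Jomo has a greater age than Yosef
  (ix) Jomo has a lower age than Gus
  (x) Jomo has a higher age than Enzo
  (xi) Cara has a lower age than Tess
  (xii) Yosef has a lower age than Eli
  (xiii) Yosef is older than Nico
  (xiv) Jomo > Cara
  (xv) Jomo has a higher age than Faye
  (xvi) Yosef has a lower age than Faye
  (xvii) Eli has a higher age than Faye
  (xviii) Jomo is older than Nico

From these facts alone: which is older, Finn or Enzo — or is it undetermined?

Finn < Cara and Cara < Nico give Finn < Nico.
With Nico < Yosef: Finn < Cara < Nico < Yosef.
Then Yosef < Faye extends the chain to Faye.
With Faye < Eli: Finn < Cara < Nico < Yosef < Faye < Eli.
Then Eli < Enzo extends the chain to Enzo.
So Enzo is older.

Enzo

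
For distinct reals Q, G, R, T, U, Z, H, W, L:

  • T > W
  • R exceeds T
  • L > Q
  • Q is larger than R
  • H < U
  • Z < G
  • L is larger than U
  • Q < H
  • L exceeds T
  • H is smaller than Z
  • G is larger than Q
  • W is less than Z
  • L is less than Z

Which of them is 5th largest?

Chaining the given pairs: W < T < R < Q < H < U < L < Z < G.
Counting 5 from the largest end gives H.

H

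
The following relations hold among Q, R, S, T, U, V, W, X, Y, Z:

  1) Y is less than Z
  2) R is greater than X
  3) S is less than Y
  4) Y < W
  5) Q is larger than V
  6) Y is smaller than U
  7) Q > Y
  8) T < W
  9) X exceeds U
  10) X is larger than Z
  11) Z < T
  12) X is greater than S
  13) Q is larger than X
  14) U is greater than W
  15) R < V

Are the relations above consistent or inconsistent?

consistent

The single ordering S < Y < Z < T < W < U < X < R < V < Q satisfies every listed relation, so no contradiction arises.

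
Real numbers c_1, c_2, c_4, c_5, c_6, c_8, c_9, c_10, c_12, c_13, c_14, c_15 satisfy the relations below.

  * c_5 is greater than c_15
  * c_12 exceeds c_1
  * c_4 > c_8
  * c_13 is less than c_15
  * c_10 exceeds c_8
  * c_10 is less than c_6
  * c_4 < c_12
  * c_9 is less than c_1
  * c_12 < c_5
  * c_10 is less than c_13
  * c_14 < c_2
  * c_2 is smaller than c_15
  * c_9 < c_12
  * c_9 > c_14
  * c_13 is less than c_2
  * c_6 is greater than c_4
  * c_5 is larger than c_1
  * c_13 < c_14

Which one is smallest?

Chaining upward from c_8: directly above it, c_10, c_4; then c_13, c_12, c_6; then c_14, c_2, c_15, c_5; then c_9; then c_1.
That covers every other element, and nothing is given below c_8, so c_8 is the smallest.

c_8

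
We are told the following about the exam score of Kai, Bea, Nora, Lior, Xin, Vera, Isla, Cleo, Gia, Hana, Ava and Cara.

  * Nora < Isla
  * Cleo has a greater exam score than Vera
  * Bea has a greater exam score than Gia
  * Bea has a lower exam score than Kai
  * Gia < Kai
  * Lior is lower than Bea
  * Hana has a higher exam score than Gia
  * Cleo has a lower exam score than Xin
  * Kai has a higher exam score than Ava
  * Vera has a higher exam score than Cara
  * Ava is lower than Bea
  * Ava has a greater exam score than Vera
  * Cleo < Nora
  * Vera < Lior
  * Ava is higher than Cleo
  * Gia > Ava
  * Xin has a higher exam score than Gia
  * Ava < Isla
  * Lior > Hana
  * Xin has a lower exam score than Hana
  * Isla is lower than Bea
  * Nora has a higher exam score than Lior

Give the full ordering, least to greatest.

Each adjacent pair is fixed by a given relation: Cara < Vera; Vera < Cleo; Cleo < Ava; Ava < Gia; Gia < Xin; Xin < Hana; Hana < Lior; Lior < Nora; Nora < Isla; Isla < Bea; Bea < Kai. Chaining them end to end gives the full order.

Cara < Vera < Cleo < Ava < Gia < Xin < Hana < Lior < Nora < Isla < Bea < Kai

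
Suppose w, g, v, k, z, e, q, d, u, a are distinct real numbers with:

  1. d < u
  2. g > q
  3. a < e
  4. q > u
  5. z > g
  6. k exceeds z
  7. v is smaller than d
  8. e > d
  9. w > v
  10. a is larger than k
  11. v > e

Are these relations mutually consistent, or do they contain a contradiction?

We have v < d stated directly, yet also d < u < q < g < z < k < a < e < v by chaining the others — so d < v. Contradiction.

inconsistent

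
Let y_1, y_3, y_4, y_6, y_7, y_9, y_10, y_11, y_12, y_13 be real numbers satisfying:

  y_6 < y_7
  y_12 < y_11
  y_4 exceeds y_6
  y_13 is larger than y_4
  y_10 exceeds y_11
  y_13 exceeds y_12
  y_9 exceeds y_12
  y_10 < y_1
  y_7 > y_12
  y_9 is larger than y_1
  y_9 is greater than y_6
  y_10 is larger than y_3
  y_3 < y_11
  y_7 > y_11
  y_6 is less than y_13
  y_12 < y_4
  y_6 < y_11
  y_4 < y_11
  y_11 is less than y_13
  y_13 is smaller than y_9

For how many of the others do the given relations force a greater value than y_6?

7

Directly above y_6: y_4, y_11, y_13, y_7, y_9.
One step further: y_10 (6 so far).
One step further: y_1 (7 so far).
No other element is forced above y_6 by the given relations, so the count is 7.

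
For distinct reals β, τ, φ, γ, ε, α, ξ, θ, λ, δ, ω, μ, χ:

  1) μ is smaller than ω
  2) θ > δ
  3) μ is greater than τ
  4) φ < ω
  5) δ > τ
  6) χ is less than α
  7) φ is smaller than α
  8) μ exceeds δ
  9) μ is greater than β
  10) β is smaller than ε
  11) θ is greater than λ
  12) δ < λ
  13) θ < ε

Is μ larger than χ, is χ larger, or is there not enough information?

undetermined

Following every chain through μ: above μ we get ω; below μ we get τ, β, δ.
χ is not reached, and no chain runs the other way from χ to μ.
So the given relations leave the order of μ and χ undetermined.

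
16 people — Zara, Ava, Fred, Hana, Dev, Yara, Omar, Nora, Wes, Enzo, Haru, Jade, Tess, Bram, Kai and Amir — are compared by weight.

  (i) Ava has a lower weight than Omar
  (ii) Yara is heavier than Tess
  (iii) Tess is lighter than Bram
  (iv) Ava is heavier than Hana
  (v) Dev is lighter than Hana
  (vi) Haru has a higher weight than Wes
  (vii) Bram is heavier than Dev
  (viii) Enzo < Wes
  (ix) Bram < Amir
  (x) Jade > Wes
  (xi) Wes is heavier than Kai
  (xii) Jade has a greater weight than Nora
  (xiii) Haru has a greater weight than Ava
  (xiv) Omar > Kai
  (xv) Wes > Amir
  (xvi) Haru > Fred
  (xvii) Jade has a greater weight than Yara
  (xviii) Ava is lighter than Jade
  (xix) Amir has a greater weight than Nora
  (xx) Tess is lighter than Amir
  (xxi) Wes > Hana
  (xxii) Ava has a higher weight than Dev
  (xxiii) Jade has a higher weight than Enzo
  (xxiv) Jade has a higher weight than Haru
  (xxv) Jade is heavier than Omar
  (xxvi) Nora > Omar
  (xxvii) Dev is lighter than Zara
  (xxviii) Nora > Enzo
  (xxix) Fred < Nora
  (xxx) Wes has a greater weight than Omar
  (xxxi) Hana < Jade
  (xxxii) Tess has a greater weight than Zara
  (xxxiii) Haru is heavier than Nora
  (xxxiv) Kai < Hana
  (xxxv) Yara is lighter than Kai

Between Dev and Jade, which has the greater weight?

Following the relations from Dev: Dev < Zara < Tess < Yara < Kai < Hana < Ava < Omar < Nora < Amir < Wes < Haru < Jade.
So Dev < Jade; Jade is the heavier of the two.

Jade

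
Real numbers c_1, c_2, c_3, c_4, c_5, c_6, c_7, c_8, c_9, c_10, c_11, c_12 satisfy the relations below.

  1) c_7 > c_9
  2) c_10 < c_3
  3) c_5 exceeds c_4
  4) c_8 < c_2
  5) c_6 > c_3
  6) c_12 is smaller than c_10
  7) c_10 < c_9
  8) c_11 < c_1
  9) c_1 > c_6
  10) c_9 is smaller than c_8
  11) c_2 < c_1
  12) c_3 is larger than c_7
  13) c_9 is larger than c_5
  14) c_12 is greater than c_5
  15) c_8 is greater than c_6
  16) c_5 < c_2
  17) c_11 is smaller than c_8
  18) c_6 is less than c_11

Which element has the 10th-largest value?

Chaining the given pairs: c_4 < c_5 < c_12 < c_10 < c_9 < c_7 < c_3 < c_6 < c_11 < c_8 < c_2 < c_1.
Counting 10 from the largest end gives c_12.

c_12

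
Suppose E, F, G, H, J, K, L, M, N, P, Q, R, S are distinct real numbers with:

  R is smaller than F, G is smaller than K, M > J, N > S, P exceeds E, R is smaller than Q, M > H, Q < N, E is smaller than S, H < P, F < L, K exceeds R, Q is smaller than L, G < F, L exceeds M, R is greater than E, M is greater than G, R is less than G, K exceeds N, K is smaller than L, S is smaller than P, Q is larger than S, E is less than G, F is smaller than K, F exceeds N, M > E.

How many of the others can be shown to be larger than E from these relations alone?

From E the given relations immediately reach S, R, G, P, M.
From those, Q, N, F, K, L — 10 in total.
Nothing else is reachable above E; 10 in all.

10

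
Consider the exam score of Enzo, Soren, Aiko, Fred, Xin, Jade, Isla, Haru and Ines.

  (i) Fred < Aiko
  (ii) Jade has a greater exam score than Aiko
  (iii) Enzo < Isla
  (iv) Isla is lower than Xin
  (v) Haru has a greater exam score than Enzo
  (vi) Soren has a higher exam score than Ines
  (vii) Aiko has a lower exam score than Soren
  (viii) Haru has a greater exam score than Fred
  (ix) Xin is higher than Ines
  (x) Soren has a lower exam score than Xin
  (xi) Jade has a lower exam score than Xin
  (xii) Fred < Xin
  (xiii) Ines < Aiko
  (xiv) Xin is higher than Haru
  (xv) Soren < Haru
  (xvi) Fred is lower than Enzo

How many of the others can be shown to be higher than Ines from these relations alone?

5

The elements the relations force above Ines are Aiko, Soren, Jade, Haru, Xin — no chain reaches any other.
That is 5.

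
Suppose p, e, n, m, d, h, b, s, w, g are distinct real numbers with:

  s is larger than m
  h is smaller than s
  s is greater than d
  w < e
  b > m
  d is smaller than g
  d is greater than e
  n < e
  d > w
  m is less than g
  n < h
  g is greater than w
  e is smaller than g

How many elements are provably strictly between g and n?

Chaining upward from n reaches: e, h, d, s.
Chaining downward from g reaches: w, m, e, d.
Strictly between n and g are those in both lists: e, d — 2 elements.

2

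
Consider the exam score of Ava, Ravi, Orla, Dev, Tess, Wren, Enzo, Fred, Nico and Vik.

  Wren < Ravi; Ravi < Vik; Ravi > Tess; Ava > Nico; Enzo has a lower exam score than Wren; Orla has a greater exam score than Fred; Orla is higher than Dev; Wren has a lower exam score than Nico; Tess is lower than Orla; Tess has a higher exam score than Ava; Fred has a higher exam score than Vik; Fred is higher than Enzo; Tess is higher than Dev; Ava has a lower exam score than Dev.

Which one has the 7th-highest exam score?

Ava

Piecing the relations together gives one ordering: Enzo < Wren < Nico < Ava < Dev < Tess < Ravi < Vik < Fred < Orla.
The 7th largest is Ava.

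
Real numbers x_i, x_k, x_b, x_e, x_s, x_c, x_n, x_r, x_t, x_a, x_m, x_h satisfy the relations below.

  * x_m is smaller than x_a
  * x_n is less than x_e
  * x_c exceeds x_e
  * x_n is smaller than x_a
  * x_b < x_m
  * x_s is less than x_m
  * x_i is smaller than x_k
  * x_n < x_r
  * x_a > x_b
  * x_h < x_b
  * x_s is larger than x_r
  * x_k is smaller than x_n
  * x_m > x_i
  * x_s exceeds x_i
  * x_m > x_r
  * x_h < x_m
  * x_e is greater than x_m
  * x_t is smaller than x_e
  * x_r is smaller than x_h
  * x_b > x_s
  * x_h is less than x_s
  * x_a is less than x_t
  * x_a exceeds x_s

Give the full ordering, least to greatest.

x_i < x_k < x_n < x_r < x_h < x_s < x_b < x_m < x_a < x_t < x_e < x_c

Each adjacent pair is fixed by a given relation: x_i < x_k; x_k < x_n; x_n < x_r; x_r < x_h; x_h < x_s; x_s < x_b; x_b < x_m; x_m < x_a; x_a < x_t; x_t < x_e; x_e < x_c. Chaining them end to end gives the full order.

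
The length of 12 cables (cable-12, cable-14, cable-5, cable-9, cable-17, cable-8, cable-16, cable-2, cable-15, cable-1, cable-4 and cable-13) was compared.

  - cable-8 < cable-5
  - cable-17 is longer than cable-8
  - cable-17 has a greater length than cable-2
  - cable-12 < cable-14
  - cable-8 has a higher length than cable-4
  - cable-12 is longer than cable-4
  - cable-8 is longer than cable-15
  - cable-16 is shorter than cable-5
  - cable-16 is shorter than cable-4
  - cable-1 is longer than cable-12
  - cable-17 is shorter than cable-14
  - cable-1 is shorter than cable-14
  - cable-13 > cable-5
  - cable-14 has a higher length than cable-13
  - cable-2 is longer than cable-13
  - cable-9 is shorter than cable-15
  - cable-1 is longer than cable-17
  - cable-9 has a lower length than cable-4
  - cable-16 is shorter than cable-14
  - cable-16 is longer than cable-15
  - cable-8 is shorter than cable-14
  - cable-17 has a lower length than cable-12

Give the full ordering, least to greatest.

The consecutive links are each given: cable-9 < cable-15; cable-15 < cable-16; cable-16 < cable-4; cable-4 < cable-8; cable-8 < cable-5; cable-5 < cable-13; cable-13 < cable-2; cable-2 < cable-17; cable-17 < cable-12; cable-12 < cable-1; cable-1 < cable-14.

cable-9 < cable-15 < cable-16 < cable-4 < cable-8 < cable-5 < cable-13 < cable-2 < cable-17 < cable-12 < cable-1 < cable-14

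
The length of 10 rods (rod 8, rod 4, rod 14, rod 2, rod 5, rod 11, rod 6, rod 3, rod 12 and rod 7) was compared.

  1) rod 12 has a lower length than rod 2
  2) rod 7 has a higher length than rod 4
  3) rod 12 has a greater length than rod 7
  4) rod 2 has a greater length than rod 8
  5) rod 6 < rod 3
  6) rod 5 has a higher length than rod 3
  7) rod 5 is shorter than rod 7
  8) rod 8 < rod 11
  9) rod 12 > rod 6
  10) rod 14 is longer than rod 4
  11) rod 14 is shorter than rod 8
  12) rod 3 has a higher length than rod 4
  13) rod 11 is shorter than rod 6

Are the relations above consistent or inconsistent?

consistent

The single ordering rod 4 < rod 14 < rod 8 < rod 11 < rod 6 < rod 3 < rod 5 < rod 7 < rod 12 < rod 2 satisfies every listed relation, so no contradiction arises.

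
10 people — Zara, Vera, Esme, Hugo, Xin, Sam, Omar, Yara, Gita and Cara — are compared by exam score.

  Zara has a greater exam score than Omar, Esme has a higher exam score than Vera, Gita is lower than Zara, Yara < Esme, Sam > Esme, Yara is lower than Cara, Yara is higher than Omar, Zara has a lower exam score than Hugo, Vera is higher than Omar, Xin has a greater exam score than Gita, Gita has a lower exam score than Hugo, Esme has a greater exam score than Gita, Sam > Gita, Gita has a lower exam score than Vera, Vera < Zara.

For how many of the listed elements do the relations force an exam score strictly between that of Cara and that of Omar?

The relations place Omar below Cara. An element lies strictly between them when it is forced above Omar and also forced below Cara.
Above Omar: {Vera, Yara, Zara, Esme, Sam, Hugo}. Below Cara: {Yara}.
Intersection: {Yara} — 1.

1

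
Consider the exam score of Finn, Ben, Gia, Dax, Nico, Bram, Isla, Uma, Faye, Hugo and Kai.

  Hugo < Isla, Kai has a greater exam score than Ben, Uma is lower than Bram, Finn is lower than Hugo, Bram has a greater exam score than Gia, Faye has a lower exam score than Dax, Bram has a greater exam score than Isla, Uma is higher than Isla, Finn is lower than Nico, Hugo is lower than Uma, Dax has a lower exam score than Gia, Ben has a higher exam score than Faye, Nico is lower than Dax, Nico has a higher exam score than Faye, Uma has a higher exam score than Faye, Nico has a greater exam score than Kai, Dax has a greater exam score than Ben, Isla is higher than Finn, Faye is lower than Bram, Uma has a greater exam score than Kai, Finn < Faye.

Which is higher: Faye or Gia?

Faye < Ben < Kai < Nico < Dax < Gia, by transitivity through Ben, Kai, Nico, Dax.
So Faye < Gia; Gia is the higher of the two.

Gia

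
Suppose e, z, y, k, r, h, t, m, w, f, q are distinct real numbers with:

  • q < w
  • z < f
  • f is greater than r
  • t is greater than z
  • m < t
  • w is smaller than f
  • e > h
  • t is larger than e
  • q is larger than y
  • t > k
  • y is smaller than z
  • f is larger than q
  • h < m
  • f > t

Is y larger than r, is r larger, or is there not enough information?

Following every chain through y: above y we get q, z, w, t, f.
r is not reached, and no chain runs the other way from r to y.
So the given relations leave the order of y and r undetermined.

undetermined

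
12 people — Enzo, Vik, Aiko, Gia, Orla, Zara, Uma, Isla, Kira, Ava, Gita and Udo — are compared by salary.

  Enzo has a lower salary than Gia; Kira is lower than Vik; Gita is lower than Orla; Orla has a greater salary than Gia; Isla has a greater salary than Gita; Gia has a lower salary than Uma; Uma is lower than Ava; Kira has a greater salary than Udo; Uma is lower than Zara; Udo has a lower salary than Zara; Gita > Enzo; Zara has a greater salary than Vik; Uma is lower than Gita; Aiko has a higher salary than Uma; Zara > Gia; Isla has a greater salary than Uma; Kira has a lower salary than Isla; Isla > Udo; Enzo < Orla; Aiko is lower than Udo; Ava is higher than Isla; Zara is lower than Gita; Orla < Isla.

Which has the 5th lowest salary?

Piecing the relations together gives one ordering: Enzo < Gia < Uma < Aiko < Udo < Kira < Vik < Zara < Gita < Orla < Isla < Ava.
Counting 5 from the smallest end gives Udo.

Udo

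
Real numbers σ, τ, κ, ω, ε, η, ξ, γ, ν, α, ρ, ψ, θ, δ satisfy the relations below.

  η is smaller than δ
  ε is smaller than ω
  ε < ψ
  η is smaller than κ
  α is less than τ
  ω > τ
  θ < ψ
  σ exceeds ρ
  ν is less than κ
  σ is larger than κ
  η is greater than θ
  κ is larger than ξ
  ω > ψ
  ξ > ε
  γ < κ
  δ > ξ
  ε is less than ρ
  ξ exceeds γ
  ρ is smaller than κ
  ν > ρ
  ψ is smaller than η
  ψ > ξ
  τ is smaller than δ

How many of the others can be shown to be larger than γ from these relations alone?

7

From γ the given relations immediately reach ξ, κ.
From those, ψ, δ, σ — 5 in total.
From those, ω, η — 7 in total.
Nothing else is reachable above γ; 7 in all.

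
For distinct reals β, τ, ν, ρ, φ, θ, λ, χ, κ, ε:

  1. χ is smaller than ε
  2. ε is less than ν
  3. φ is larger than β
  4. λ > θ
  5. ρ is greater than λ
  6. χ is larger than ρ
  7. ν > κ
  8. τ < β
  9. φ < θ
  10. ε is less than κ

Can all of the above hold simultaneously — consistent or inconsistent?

Every relation is compatible with τ < β < φ < θ < λ < ρ < χ < ε < κ < ν; the set is consistent.

consistent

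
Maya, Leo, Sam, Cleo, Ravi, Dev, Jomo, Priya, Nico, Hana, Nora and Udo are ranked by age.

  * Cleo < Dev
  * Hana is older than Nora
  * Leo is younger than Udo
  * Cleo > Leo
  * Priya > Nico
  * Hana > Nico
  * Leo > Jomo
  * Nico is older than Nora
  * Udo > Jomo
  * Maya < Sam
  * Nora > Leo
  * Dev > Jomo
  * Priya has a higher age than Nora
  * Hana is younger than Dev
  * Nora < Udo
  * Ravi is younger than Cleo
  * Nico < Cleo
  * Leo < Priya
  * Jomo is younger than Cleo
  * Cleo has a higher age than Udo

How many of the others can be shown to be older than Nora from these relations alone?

Directly above Nora: Udo, Nico, Hana, Priya.
One step further: Cleo, Dev (6 so far).
Nothing else is reachable above Nora; 6 in all.

6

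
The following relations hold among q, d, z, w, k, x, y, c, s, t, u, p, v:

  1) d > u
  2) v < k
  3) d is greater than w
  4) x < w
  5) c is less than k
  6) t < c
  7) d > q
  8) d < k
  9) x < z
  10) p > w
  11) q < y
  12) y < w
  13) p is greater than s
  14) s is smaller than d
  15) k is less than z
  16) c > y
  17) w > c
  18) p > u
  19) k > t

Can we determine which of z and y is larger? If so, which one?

Link the given pairs in sequence: y < c; c < w; w < d; d < k; k < z.
Together: y < c < w < d < k < z.
So z is larger.

z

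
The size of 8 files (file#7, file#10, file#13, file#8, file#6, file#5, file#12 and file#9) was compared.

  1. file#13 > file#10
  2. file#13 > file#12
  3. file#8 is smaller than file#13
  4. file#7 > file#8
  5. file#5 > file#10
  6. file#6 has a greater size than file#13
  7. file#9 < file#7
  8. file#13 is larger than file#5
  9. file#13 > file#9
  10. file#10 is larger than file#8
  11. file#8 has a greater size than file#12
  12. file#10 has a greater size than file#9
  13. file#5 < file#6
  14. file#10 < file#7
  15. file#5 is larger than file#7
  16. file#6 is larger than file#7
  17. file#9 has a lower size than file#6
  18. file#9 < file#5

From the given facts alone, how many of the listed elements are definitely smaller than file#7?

4

From file#7 the given relations immediately reach file#9, file#8, file#10.
From those, file#12 — 4 in total.
Nothing else is reachable below file#7; 4 in all.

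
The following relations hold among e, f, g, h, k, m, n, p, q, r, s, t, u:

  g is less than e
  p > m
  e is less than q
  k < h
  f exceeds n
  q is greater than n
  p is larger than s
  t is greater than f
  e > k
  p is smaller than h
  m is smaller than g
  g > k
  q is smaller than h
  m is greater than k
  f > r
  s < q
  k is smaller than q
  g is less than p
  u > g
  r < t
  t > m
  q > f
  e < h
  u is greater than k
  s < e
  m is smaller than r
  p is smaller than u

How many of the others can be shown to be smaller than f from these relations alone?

From f the given relations immediately reach n, r.
From those, m — 3 in total.
From those, k — 4 in total.
Nothing else is reachable below f; 4 in all.

4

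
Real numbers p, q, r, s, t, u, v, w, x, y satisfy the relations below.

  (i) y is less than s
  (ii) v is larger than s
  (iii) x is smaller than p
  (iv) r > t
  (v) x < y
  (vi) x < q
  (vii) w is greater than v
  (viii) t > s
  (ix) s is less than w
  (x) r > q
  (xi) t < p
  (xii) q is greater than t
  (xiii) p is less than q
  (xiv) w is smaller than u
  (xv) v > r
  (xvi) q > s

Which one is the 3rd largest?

Chaining the given pairs: x < y < s < t < p < q < r < v < w < u.
The 3rd largest is v.

v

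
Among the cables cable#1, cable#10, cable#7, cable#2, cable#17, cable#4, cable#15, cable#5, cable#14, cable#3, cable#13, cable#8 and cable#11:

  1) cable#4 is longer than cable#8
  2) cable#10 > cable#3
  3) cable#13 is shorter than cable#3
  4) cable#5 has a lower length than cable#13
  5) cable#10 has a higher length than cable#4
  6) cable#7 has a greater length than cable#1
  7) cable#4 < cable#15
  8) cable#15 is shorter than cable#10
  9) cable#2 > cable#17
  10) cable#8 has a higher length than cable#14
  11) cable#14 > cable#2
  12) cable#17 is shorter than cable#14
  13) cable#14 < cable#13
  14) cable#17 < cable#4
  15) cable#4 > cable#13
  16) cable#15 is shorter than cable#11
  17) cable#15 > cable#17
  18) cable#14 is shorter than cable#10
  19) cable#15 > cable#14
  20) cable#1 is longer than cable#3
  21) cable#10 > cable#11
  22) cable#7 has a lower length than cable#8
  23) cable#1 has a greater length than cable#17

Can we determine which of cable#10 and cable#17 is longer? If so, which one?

cable#17 < cable#2 and cable#2 < cable#14 give cable#17 < cable#14.
Then cable#14 < cable#13 extends the chain to cable#13.
With cable#13 < cable#3: cable#17 < cable#2 < cable#14 < cable#13 < cable#3.
Then cable#3 < cable#1 extends the chain to cable#1.
With cable#1 < cable#7: cable#17 < cable#2 < cable#14 < cable#13 < cable#3 < cable#1 < cable#7.
With cable#7 < cable#8: cable#17 < cable#2 < cable#14 < cable#13 < cable#3 < cable#1 < cable#7 < cable#8.
With cable#8 < cable#4: cable#17 < cable#2 < cable#14 < cable#13 < cable#3 < cable#1 < cable#7 < cable#8 < cable#4.
Then cable#4 < cable#15 extends the chain to cable#15.
Then cable#15 < cable#11 extends the chain to cable#11.
Then cable#11 < cable#10 extends the chain to cable#10.
So cable#10 is longer.

cable#10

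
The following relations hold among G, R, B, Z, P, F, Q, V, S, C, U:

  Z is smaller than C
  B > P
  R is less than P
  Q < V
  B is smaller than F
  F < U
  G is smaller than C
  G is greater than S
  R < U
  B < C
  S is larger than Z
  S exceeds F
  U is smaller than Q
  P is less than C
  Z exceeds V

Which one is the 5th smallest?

U

The consecutive relations fix a unique order: R < P < B < F < U < Q < V < Z < S < G < C.
The 5th smallest is U.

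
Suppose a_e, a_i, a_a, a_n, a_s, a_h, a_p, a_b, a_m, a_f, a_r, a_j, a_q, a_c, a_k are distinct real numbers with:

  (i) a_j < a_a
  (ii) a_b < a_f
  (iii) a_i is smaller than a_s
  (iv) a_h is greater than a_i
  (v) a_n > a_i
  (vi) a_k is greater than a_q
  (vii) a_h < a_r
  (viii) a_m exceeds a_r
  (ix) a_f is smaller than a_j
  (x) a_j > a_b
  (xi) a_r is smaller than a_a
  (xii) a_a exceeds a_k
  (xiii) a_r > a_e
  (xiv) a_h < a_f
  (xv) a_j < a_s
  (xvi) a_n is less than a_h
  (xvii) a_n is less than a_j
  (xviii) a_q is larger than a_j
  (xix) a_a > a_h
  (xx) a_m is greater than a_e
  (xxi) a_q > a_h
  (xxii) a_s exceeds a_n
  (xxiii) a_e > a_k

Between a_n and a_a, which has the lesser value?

a_n < a_h < a_f < a_j < a_q < a_k < a_e < a_r < a_a, by transitivity through a_h, a_f, a_j, a_q, a_k, a_e, a_r.
So a_n < a_a; a_n is the smaller of the two.

a_n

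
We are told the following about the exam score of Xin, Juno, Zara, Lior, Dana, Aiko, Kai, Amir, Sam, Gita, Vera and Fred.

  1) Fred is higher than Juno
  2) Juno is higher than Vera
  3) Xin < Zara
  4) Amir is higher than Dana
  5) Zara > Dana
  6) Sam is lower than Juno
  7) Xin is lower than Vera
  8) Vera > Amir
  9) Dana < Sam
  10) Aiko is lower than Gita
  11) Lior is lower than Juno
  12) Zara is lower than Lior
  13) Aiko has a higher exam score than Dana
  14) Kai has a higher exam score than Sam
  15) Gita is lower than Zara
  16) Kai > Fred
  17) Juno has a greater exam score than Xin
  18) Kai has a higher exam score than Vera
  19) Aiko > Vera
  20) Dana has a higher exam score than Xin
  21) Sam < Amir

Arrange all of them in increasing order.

Xin < Dana < Sam < Amir < Vera < Aiko < Gita < Zara < Lior < Juno < Fred < Kai

The consecutive links are each given: Xin < Dana; Dana < Sam; Sam < Amir; Amir < Vera; Vera < Aiko; Aiko < Gita; Gita < Zara; Zara < Lior; Lior < Juno; Juno < Fred; Fred < Kai.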